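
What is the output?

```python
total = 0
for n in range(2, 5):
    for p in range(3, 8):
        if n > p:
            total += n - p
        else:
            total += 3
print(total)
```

43

n=2,p=3: not 2>3, total = 0+3 = 3
n=2,p=4: not 2>4, total = 3+3 = 6
n=2,p=5: not 2>5, total = 6+3 = 9
n=2,p=6: not 2>6, total = 9+3 = 12
n=2,p=7: not 2>7, total = 12+3 = 15
n=3,p=3: not 3>3, total = 15+3 = 18
n=3,p=4: not 3>4, total = 18+3 = 21
n=3,p=5: not 3>5, total = 21+3 = 24
n=3,p=6: not 3>6, total = 24+3 = 27
n=3,p=7: not 3>7, total = 27+3 = 30
n=4,p=3: 4>3, total = 30+1 = 31
n=4,p=4: not 4>4, total = 31+3 = 34
n=4,p=5: not 4>5, total = 34+3 = 37
n=4,p=6: not 4>6, total = 37+3 = 40
n=4,p=7: not 4>7, total = 40+3 = 43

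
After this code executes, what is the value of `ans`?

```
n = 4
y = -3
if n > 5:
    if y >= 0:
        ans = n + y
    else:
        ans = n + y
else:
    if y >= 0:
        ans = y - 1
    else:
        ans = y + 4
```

n=4, y=-3
n > 5 is False; y >= 0 is False
→ ans = y + 4 = 1

1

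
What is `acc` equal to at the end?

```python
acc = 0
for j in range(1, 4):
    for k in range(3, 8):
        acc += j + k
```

105

j=1,k=3: acc = 0+4 = 4
j=1,k=4: acc = 4+5 = 9
j=1,k=5: acc = 9+6 = 15
j=1,k=6: acc = 15+7 = 22
j=1,k=7: acc = 22+8 = 30
j=2,k=3: acc = 30+5 = 35
j=2,k=4: acc = 35+6 = 41
j=2,k=5: acc = 41+7 = 48
j=2,k=6: acc = 48+8 = 56
j=2,k=7: acc = 56+9 = 65
j=3,k=3: acc = 65+6 = 71
j=3,k=4: acc = 71+7 = 78
j=3,k=5: acc = 78+8 = 86
j=3,k=6: acc = 86+9 = 95
j=3,k=7: acc = 95+10 = 105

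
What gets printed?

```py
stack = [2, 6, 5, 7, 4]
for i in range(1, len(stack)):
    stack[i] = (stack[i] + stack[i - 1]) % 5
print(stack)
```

[2, 3, 3, 0, 4]

i=1: stack[1] = (6+2)%5 = 3 → [2, 3, 5, 7, 4]
i=2: stack[2] = (5+3)%5 = 3 → [2, 3, 3, 7, 4]
i=3: stack[3] = (7+3)%5 = 0 → [2, 3, 3, 0, 4]
i=4: stack[4] = (4+0)%5 = 4 → [2, 3, 3, 0, 4]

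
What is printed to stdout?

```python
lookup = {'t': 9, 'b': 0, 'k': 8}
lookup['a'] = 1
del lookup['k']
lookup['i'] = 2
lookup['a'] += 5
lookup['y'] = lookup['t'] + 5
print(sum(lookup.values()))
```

lookup['a'] = 1 → {'t': 9, 'b': 0, 'k': 8, 'a': 1}
del 'k' → {'t': 9, 'b': 0, 'a': 1}
lookup['i'] = 2 → {'t': 9, 'b': 0, 'a': 1, 'i': 2}
lookup['a'] = 1+5 = 6 → {'t': 9, 'b': 0, 'a': 6, 'i': 2}
lookup['y'] = lookup['t']+5 = 14 → {'t': 9, 'b': 0, 'a': 6, 'i': 2, 'y': 14}
sum of values = 31

31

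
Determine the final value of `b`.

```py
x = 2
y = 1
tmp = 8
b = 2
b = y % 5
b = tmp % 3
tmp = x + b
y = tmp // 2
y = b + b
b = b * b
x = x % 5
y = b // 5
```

4

b = 1%5 = 1
b = 8%3 = 2
tmp = 2+2 = 4
y = 4//2 = 2
y = 2+2 = 4
b = 2*2 = 4
x = 2%5 = 2
y = 4//5 = 0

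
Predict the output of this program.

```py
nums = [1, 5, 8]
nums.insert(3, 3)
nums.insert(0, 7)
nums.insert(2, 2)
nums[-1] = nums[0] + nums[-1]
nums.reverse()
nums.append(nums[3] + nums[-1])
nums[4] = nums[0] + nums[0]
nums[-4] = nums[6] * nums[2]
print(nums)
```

insert 3 at 3 → [1, 5, 8, 3]
insert 7 at 0 → [7, 1, 5, 8, 3]
insert 2 at 2 → [7, 1, 2, 5, 8, 3]
nums[-1] = nums[0]+nums[-1] = 7+3 = 10 → [7, 1, 2, 5, 8, 10]
reverse → [10, 8, 5, 2, 1, 7]
append nums[3]+nums[-1] = 2+7 = 9 → [10, 8, 5, 2, 1, 7, 9]
nums[4] = nums[0]+nums[0] = 10+10 = 20 → [10, 8, 5, 2, 20, 7, 9]
nums[-4] = nums[6]*nums[2] = 9*5 = 45 → [10, 8, 5, 45, 20, 7, 9]

[10, 8, 5, 45, 20, 7, 9]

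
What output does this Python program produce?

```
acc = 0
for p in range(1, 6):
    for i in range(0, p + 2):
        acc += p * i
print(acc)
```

p=1,i=0: acc = 0+0 = 0
p=1,i=1: acc = 0+1 = 1
p=1,i=2: acc = 1+2 = 3
p=2,i=0: acc = 3+0 = 3
p=2,i=1: acc = 3+2 = 5
p=2,i=2: acc = 5+4 = 9
p=2,i=3: acc = 9+6 = 15
p=3,i=0: acc = 15+0 = 15
p=3,i=1: acc = 15+3 = 18
p=3,i=2: acc = 18+6 = 24
p=3,i=3: acc = 24+9 = 33
p=3,i=4: acc = 33+12 = 45
p=4,i=0: acc = 45+0 = 45
p=4,i=1: acc = 45+4 = 49
p=4,i=2: acc = 49+8 = 57
p=4,i=3: acc = 57+12 = 69
p=4,i=4: acc = 69+16 = 85
p=4,i=5: acc = 85+20 = 105
p=5,i=0: acc = 105+0 = 105
p=5,i=1: acc = 105+5 = 110
p=5,i=2: acc = 110+10 = 120
p=5,i=3: acc = 120+15 = 135
p=5,i=4: acc = 135+20 = 155
p=5,i=5: acc = 155+25 = 180
p=5,i=6: acc = 180+30 = 210

210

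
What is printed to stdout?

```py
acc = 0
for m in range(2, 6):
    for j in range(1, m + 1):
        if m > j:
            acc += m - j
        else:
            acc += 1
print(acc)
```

m=2,j=1: 2>1, acc = 0+1 = 1
m=2,j=2: not 2>2, acc = 1+1 = 2
m=3,j=1: 3>1, acc = 2+2 = 4
m=3,j=2: 3>2, acc = 4+1 = 5
m=3,j=3: not 3>3, acc = 5+1 = 6
m=4,j=1: 4>1, acc = 6+3 = 9
m=4,j=2: 4>2, acc = 9+2 = 11
m=4,j=3: 4>3, acc = 11+1 = 12
m=4,j=4: not 4>4, acc = 12+1 = 13
m=5,j=1: 5>1, acc = 13+4 = 17
m=5,j=2: 5>2, acc = 17+3 = 20
m=5,j=3: 5>3, acc = 20+2 = 22
m=5,j=4: 5>4, acc = 22+1 = 23
m=5,j=5: not 5>5, acc = 23+1 = 24

24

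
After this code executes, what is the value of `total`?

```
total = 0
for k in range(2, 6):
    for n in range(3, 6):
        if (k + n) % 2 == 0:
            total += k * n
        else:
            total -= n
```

k=2,n=3: odd sum, total = 0-3 = -3
k=2,n=4: even sum, total = (-3)+8 = 5
k=2,n=5: odd sum, total = 5-5 = 0
k=3,n=3: even sum, total = 0+9 = 9
k=3,n=4: odd sum, total = 9-4 = 5
k=3,n=5: even sum, total = 5+15 = 20
k=4,n=3: odd sum, total = 20-3 = 17
k=4,n=4: even sum, total = 17+16 = 33
k=4,n=5: odd sum, total = 33-5 = 28
k=5,n=3: even sum, total = 28+15 = 43
k=5,n=4: odd sum, total = 43-4 = 39
k=5,n=5: even sum, total = 39+25 = 64

64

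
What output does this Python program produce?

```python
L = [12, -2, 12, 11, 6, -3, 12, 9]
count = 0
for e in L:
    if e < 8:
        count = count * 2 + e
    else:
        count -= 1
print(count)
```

e=12: not <8, count = 0-1 = -1
e=-2: <8, count = (-1)*2+(-2) = -4
e=12: not <8, count = (-4)-1 = -5
e=11: not <8, count = (-5)-1 = -6
e=6: <8, count = (-6)*2+6 = -6
e=-3: <8, count = (-6)*2+(-3) = -15
e=12: not <8, count = (-15)-1 = -16
e=9: not <8, count = (-16)-1 = -17

-17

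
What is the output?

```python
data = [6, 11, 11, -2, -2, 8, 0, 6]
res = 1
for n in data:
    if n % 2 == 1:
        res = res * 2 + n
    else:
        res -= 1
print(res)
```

28

n=6: not odd, res = 1-1 = 0
n=11: odd, res = 0*2+11 = 11
n=11: odd, res = 11*2+11 = 33
n=-2: not odd, res = 33-1 = 32
n=-2: not odd, res = 32-1 = 31
n=8: not odd, res = 31-1 = 30
n=0: not odd, res = 30-1 = 29
n=6: not odd, res = 29-1 = 28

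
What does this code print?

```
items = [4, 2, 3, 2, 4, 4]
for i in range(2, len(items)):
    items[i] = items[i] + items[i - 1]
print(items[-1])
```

i=2: items[2] = 3+2 = 5 → [4, 2, 5, 2, 4, 4]
i=3: items[3] = 2+5 = 7 → [4, 2, 5, 7, 4, 4]
i=4: items[4] = 4+7 = 11 → [4, 2, 5, 7, 11, 4]
i=5: items[5] = 4+11 = 15 → [4, 2, 5, 7, 11, 15]

15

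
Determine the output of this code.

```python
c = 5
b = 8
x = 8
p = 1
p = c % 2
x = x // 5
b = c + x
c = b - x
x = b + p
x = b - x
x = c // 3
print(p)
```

p = 5%2 = 1
x = 8//5 = 1
b = 5+1 = 6
c = 6-1 = 5
x = 6+1 = 7
x = 6-7 = -1
x = 5//3 = 1

1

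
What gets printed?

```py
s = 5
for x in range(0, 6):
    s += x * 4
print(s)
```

x=0: s = 5+0*4 = 5
x=1: s = 5+1*4 = 9
x=2: s = 9+2*4 = 17
x=3: s = 17+3*4 = 29
x=4: s = 29+4*4 = 45
x=5: s = 45+5*4 = 65

65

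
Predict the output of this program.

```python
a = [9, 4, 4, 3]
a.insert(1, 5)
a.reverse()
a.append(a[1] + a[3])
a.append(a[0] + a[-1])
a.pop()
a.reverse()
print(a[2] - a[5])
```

insert 5 at 1 → [9, 5, 4, 4, 3]
reverse → [3, 4, 4, 5, 9]
append a[1]+a[3] = 4+5 = 9 → [3, 4, 4, 5, 9, 9]
append a[0]+a[-1] = 3+9 = 12 → [3, 4, 4, 5, 9, 9, 12]
pop() removes 12 → [3, 4, 4, 5, 9, 9]
reverse → [9, 9, 5, 4, 4, 3]
a[2]-a[5] = 5-3 = 2

2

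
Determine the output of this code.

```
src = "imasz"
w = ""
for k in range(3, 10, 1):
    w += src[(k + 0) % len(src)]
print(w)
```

szimasz

k=3: add src[3]='s' → 's'
k=4: add src[4]='z' → 'sz'
k=5: add src[0]='i' → 'szi'
k=6: add src[1]='m' → 'szim'
k=7: add src[2]='a' → 'szima'
k=8: add src[3]='s' → 'szimas'
k=9: add src[4]='z' → 'szimasz'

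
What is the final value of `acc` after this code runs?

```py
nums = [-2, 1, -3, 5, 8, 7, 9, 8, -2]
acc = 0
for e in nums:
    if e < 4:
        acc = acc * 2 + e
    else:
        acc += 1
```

-10

e=-2: <4, acc = 0*2+(-2) = -2
e=1: <4, acc = (-2)*2+1 = -3
e=-3: <4, acc = (-3)*2+(-3) = -9
e=5: not <4, acc = (-9)+1 = -8
e=8: not <4, acc = (-8)+1 = -7
e=7: not <4, acc = (-7)+1 = -6
e=9: not <4, acc = (-6)+1 = -5
e=8: not <4, acc = (-5)+1 = -4
e=-2: <4, acc = (-4)*2+(-2) = -10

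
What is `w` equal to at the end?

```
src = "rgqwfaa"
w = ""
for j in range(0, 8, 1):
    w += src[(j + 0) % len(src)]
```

j=0: add src[0]='r' → 'r'
j=1: add src[1]='g' → 'rg'
j=2: add src[2]='q' → 'rgq'
j=3: add src[3]='w' → 'rgqw'
j=4: add src[4]='f' → 'rgqwf'
j=5: add src[5]='a' → 'rgqwfa'
j=6: add src[6]='a' → 'rgqwfaa'
j=7: add src[0]='r' → 'rgqwfaar'

'rgqwfaar'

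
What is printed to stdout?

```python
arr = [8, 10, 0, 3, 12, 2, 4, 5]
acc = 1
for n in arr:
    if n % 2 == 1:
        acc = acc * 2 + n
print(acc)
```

n=8: not odd
n=10: not odd
n=0: not odd
n=3: odd, acc = 1*2+3 = 5
n=12: not odd
n=2: not odd
n=4: not odd
n=5: odd, acc = 5*2+5 = 15

15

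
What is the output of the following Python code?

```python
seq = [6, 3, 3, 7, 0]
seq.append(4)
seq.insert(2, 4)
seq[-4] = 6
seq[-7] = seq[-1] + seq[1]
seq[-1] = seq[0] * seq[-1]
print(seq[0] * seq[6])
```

196

append 4 → [6, 3, 3, 7, 0, 4]
insert 4 at 2 → [6, 3, 4, 3, 7, 0, 4]
seq[-4] = 6 → [6, 3, 4, 6, 7, 0, 4]
seq[-7] = seq[-1]+seq[1] = 4+3 = 7 → [7, 3, 4, 6, 7, 0, 4]
seq[-1] = seq[0]*seq[-1] = 7*4 = 28 → [7, 3, 4, 6, 7, 0, 28]
seq[0]*seq[6] = 7*28 = 196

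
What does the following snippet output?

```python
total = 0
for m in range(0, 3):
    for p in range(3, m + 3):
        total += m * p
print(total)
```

m=1,p=3: total = 0+3 = 3
m=2,p=3: total = 3+6 = 9
m=2,p=4: total = 9+8 = 17

17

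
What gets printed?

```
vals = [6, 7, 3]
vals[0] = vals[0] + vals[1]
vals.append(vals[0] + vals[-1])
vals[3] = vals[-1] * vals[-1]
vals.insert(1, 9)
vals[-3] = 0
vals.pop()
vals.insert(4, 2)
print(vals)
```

vals[0] = vals[0]+vals[1] = 6+7 = 13 → [13, 7, 3]
append vals[0]+vals[-1] = 13+3 = 16 → [13, 7, 3, 16]
vals[3] = vals[-1]*vals[-1] = 16*16 = 256 → [13, 7, 3, 256]
insert 9 at 1 → [13, 9, 7, 3, 256]
vals[-3] = 0 → [13, 9, 0, 3, 256]
pop() removes 256 → [13, 9, 0, 3]
insert 2 at 4 → [13, 9, 0, 3, 2]

[13, 9, 0, 3, 2]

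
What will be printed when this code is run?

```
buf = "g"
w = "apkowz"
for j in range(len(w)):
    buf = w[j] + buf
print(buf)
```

j=0: prepend 'a' → 'ag'
j=1: prepend 'p' → 'pag'
j=2: prepend 'k' → 'kpag'
j=3: prepend 'o' → 'okpag'
j=4: prepend 'w' → 'wokpag'
j=5: prepend 'z' → 'zwokpag'

zwokpag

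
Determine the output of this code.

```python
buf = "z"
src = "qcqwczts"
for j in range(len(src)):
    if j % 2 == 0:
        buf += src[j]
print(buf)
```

zqqct

j=0: add 'q' → 'zq'
j=1: skip
j=2: add 'q' → 'zqq'
j=3: skip
j=4: add 'c' → 'zqqc'
j=5: skip
j=6: add 't' → 'zqqct'
j=7: skip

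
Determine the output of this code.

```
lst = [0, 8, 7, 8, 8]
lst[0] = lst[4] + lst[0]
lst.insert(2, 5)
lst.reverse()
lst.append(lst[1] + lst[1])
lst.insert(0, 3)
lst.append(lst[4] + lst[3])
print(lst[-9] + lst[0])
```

6

lst[0] = lst[4]+lst[0] = 8+0 = 8 → [8, 8, 7, 8, 8]
insert 5 at 2 → [8, 8, 5, 7, 8, 8]
reverse → [8, 8, 7, 5, 8, 8]
append lst[1]+lst[1] = 8+8 = 16 → [8, 8, 7, 5, 8, 8, 16]
insert 3 at 0 → [3, 8, 8, 7, 5, 8, 8, 16]
append lst[4]+lst[3] = 5+7 = 12 → [3, 8, 8, 7, 5, 8, 8, 16, 12]
lst[-9]+lst[0] = 3+3 = 6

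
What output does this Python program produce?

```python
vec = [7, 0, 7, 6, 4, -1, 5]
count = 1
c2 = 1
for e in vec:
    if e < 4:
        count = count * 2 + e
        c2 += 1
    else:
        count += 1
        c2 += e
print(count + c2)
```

e=7: not <4, count = 1+1 = 2; c2=8
e=0: <4, count = 2*2+0 = 4; c2=9
e=7: not <4, count = 4+1 = 5; c2=16
e=6: not <4, count = 5+1 = 6; c2=22
e=4: not <4, count = 6+1 = 7; c2=26
e=-1: <4, count = 7*2+(-1) = 13; c2=27
e=5: not <4, count = 13+1 = 14; c2=32
count+c2 = 14+32 = 46

46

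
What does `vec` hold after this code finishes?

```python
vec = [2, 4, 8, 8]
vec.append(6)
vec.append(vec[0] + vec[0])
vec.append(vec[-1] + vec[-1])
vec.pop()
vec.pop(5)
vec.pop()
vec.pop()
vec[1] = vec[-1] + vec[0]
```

[2, 10, 8]

append 6 → [2, 4, 8, 8, 6]
append vec[0]+vec[0] = 2+2 = 4 → [2, 4, 8, 8, 6, 4]
append vec[-1]+vec[-1] = 4+4 = 8 → [2, 4, 8, 8, 6, 4, 8]
pop() removes 8 → [2, 4, 8, 8, 6, 4]
pop(5) removes 4 → [2, 4, 8, 8, 6]
pop() removes 6 → [2, 4, 8, 8]
pop() removes 8 → [2, 4, 8]
vec[1] = vec[-1]+vec[0] = 8+2 = 10 → [2, 10, 8]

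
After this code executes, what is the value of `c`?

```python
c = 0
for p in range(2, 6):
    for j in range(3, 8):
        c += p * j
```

350

p=2,j=3: c = 0+6 = 6
p=2,j=4: c = 6+8 = 14
p=2,j=5: c = 14+10 = 24
p=2,j=6: c = 24+12 = 36
p=2,j=7: c = 36+14 = 50
p=3,j=3: c = 50+9 = 59
p=3,j=4: c = 59+12 = 71
p=3,j=5: c = 71+15 = 86
p=3,j=6: c = 86+18 = 104
p=3,j=7: c = 104+21 = 125
p=4,j=3: c = 125+12 = 137
p=4,j=4: c = 137+16 = 153
p=4,j=5: c = 153+20 = 173
p=4,j=6: c = 173+24 = 197
p=4,j=7: c = 197+28 = 225
p=5,j=3: c = 225+15 = 240
p=5,j=4: c = 240+20 = 260
p=5,j=5: c = 260+25 = 285
p=5,j=6: c = 285+30 = 315
p=5,j=7: c = 315+35 = 350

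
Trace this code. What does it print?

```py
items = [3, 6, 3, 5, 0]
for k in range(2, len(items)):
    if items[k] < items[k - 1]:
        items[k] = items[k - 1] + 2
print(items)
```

[3, 6, 8, 10, 12]

k=2: 3<6, items[2] = 6+2 = 8 → [3, 6, 8, 5, 0]
k=3: 5<8, items[3] = 8+2 = 10 → [3, 6, 8, 10, 0]
k=4: 0<10, items[4] = 10+2 = 12 → [3, 6, 8, 10, 12]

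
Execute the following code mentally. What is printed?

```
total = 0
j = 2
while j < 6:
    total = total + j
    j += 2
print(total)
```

j=2: total = 0+2 = 2
j=4: total = 2+4 = 6

6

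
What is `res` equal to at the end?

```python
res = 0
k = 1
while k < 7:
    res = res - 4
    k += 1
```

k=1: res = 0-4 = -4
k=2: res = (-4)-4 = -8
k=3: res = (-8)-4 = -12
k=4: res = (-12)-4 = -16
k=5: res = (-16)-4 = -20
k=6: res = (-20)-4 = -24

-24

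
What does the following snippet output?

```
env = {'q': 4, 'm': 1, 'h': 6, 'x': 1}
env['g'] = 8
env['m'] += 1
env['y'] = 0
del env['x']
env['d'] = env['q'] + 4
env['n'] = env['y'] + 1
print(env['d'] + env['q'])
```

env['g'] = 8 → {'q': 4, 'm': 1, 'h': 6, 'x': 1, 'g': 8}
env['m'] = 1+1 = 2 → {'q': 4, 'm': 2, 'h': 6, 'x': 1, 'g': 8}
env['y'] = 0 → {'q': 4, 'm': 2, 'h': 6, 'x': 1, 'g': 8, 'y': 0}
del 'x' → {'q': 4, 'm': 2, 'h': 6, 'g': 8, 'y': 0}
env['d'] = env['q']+4 = 8 → {'q': 4, 'm': 2, 'h': 6, 'g': 8, 'y': 0, 'd': 8}
env['n'] = env['y']+1 = 1 → {'q': 4, 'm': 2, 'h': 6, 'g': 8, 'y': 0, 'd': 8, 'n': 1}
env['d']+env['q'] = 8+4 = 12

12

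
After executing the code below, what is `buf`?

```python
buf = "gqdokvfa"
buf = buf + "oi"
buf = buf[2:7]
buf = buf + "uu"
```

'dokvfuu'

+ 'oi' → 'gqdokvfaoi'
slice [2:7] → 'dokvf'
+ 'uu' → 'dokvfuu'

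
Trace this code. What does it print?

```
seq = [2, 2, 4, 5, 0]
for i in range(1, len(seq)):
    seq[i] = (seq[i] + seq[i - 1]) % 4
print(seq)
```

i=1: seq[1] = (2+2)%4 = 0 → [2, 0, 4, 5, 0]
i=2: seq[2] = (4+0)%4 = 0 → [2, 0, 0, 5, 0]
i=3: seq[3] = (5+0)%4 = 1 → [2, 0, 0, 1, 0]
i=4: seq[4] = (0+1)%4 = 1 → [2, 0, 0, 1, 1]

[2, 0, 0, 1, 1]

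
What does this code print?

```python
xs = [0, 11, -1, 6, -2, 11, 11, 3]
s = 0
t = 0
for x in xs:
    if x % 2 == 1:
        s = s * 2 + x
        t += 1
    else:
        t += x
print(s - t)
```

228

x=0: not odd; t=0
x=11: odd, s = 0*2+11 = 11; t=1
x=-1: odd, s = 11*2+(-1) = 21; t=2
x=6: not odd; t=8
x=-2: not odd; t=6
x=11: odd, s = 21*2+11 = 53; t=7
x=11: odd, s = 53*2+11 = 117; t=8
x=3: odd, s = 117*2+3 = 237; t=9
s-t = 237-9 = 228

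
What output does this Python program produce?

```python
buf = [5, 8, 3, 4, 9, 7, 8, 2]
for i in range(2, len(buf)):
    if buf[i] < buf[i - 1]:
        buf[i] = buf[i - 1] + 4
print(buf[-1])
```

i=2: 3<8, buf[2] = 8+4 = 12 → [5, 8, 12, 4, 9, 7, 8, 2]
i=3: 4<12, buf[3] = 12+4 = 16 → [5, 8, 12, 16, 9, 7, 8, 2]
i=4: 9<16, buf[4] = 16+4 = 20 → [5, 8, 12, 16, 20, 7, 8, 2]
i=5: 7<20, buf[5] = 20+4 = 24 → [5, 8, 12, 16, 20, 24, 8, 2]
i=6: 8<24, buf[6] = 24+4 = 28 → [5, 8, 12, 16, 20, 24, 28, 2]
i=7: 2<28, buf[7] = 28+4 = 32 → [5, 8, 12, 16, 20, 24, 28, 32]

32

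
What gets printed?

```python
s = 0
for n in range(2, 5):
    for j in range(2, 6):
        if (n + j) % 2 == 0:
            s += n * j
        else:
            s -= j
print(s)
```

38

n=2,j=2: even sum, s = 0+4 = 4
n=2,j=3: odd sum, s = 4-3 = 1
n=2,j=4: even sum, s = 1+8 = 9
n=2,j=5: odd sum, s = 9-5 = 4
n=3,j=2: odd sum, s = 4-2 = 2
n=3,j=3: even sum, s = 2+9 = 11
n=3,j=4: odd sum, s = 11-4 = 7
n=3,j=5: even sum, s = 7+15 = 22
n=4,j=2: even sum, s = 22+8 = 30
n=4,j=3: odd sum, s = 30-3 = 27
n=4,j=4: even sum, s = 27+16 = 43
n=4,j=5: odd sum, s = 43-5 = 38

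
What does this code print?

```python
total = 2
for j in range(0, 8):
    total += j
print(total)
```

j=0: total = 2+0 = 2
j=1: total = 2+1 = 3
j=2: total = 3+2 = 5
j=3: total = 5+3 = 8
j=4: total = 8+4 = 12
j=5: total = 12+5 = 17
j=6: total = 17+6 = 23
j=7: total = 23+7 = 30

30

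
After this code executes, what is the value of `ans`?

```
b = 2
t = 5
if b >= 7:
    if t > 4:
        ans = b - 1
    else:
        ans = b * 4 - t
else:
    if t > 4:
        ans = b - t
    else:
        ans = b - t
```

-3

b=2, t=5
b >= 7 is False; t > 4 is True
→ ans = b - t = -3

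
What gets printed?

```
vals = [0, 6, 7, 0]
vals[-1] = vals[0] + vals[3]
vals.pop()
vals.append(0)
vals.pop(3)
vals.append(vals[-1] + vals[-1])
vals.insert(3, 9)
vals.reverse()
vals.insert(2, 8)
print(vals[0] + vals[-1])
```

14

vals[-1] = vals[0]+vals[3] = 0+0 = 0 → [0, 6, 7, 0]
pop() removes 0 → [0, 6, 7]
append 0 → [0, 6, 7, 0]
pop(3) removes 0 → [0, 6, 7]
append vals[-1]+vals[-1] = 7+7 = 14 → [0, 6, 7, 14]
insert 9 at 3 → [0, 6, 7, 9, 14]
reverse → [14, 9, 7, 6, 0]
insert 8 at 2 → [14, 9, 8, 7, 6, 0]
vals[0]+vals[-1] = 14+0 = 14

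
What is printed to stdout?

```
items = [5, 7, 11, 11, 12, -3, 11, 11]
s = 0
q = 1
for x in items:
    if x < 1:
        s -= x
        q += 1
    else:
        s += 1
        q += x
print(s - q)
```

x=5: not <1, s = 0+1 = 1; q=6
x=7: not <1, s = 1+1 = 2; q=13
x=11: not <1, s = 2+1 = 3; q=24
x=11: not <1, s = 3+1 = 4; q=35
x=12: not <1, s = 4+1 = 5; q=47
x=-3: <1, s = 5-(-3) = 8; q=48
x=11: not <1, s = 8+1 = 9; q=59
x=11: not <1, s = 9+1 = 10; q=70
s-q = 10-70 = -60

-60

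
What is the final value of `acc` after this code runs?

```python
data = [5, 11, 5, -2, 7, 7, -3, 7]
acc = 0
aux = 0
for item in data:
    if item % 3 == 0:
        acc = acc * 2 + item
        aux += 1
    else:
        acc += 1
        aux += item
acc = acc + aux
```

51

item=5: not %3==0, acc = 0+1 = 1; aux=5
item=11: not %3==0, acc = 1+1 = 2; aux=16
item=5: not %3==0, acc = 2+1 = 3; aux=21
item=-2: not %3==0, acc = 3+1 = 4; aux=19
item=7: not %3==0, acc = 4+1 = 5; aux=26
item=7: not %3==0, acc = 5+1 = 6; aux=33
item=-3: %3==0, acc = 6*2+(-3) = 9; aux=34
item=7: not %3==0, acc = 9+1 = 10; aux=41
acc+aux = 10+41 = 51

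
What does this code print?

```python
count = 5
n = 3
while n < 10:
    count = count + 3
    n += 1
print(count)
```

n=3: count = 5+3 = 8
n=4: count = 8+3 = 11
n=5: count = 11+3 = 14
n=6: count = 14+3 = 17
n=7: count = 17+3 = 20
n=8: count = 20+3 = 23
n=9: count = 23+3 = 26

26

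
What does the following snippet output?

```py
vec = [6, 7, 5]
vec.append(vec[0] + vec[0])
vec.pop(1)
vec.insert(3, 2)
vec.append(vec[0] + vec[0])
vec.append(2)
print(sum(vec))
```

39

append vec[0]+vec[0] = 6+6 = 12 → [6, 7, 5, 12]
pop(1) removes 7 → [6, 5, 12]
insert 2 at 3 → [6, 5, 12, 2]
append vec[0]+vec[0] = 6+6 = 12 → [6, 5, 12, 2, 12]
append 2 → [6, 5, 12, 2, 12, 2]
sum = 39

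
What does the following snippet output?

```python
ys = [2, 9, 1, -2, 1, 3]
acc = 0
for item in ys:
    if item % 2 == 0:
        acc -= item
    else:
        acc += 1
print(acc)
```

item=2: even, acc = 0-2 = -2
item=9: not even, acc = (-2)+1 = -1
item=1: not even, acc = (-1)+1 = 0
item=-2: even, acc = 0-(-2) = 2
item=1: not even, acc = 2+1 = 3
item=3: not even, acc = 3+1 = 4

4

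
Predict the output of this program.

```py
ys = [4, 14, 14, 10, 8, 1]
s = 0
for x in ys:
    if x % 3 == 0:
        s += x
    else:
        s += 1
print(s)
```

x=4: not %3==0, s = 0+1 = 1
x=14: not %3==0, s = 1+1 = 2
x=14: not %3==0, s = 2+1 = 3
x=10: not %3==0, s = 3+1 = 4
x=8: not %3==0, s = 4+1 = 5
x=1: not %3==0, s = 5+1 = 6

6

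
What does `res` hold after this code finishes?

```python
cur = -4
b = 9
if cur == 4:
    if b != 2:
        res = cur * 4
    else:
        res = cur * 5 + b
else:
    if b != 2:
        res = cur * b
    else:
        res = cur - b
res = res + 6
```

cur=-4, b=9
cur == 4 is False; b != 2 is True
→ res = cur * b = -36
res = (-36)+6 = -30

-30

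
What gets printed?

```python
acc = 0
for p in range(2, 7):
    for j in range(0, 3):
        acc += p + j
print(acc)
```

75

p=2,j=0: acc = 0+2 = 2
p=2,j=1: acc = 2+3 = 5
p=2,j=2: acc = 5+4 = 9
p=3,j=0: acc = 9+3 = 12
p=3,j=1: acc = 12+4 = 16
p=3,j=2: acc = 16+5 = 21
p=4,j=0: acc = 21+4 = 25
p=4,j=1: acc = 25+5 = 30
p=4,j=2: acc = 30+6 = 36
p=5,j=0: acc = 36+5 = 41
p=5,j=1: acc = 41+6 = 47
p=5,j=2: acc = 47+7 = 54
p=6,j=0: acc = 54+6 = 60
p=6,j=1: acc = 60+7 = 67
p=6,j=2: acc = 67+8 = 75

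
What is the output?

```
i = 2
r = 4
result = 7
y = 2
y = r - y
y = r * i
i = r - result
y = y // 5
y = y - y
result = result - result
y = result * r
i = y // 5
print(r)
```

y = 4-2 = 2
y = 4*2 = 8
i = 4-7 = -3
y = 8//5 = 1
y = 1-1 = 0
result = 7-7 = 0
y = 0*4 = 0
i = 0//5 = 0

4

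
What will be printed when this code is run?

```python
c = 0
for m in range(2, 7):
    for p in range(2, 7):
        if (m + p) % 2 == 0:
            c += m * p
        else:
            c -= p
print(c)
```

160

m=2,p=2: even sum, c = 0+4 = 4
m=2,p=3: odd sum, c = 4-3 = 1
m=2,p=4: even sum, c = 1+8 = 9
m=2,p=5: odd sum, c = 9-5 = 4
m=2,p=6: even sum, c = 4+12 = 16
m=3,p=2: odd sum, c = 16-2 = 14
m=3,p=3: even sum, c = 14+9 = 23
m=3,p=4: odd sum, c = 23-4 = 19
m=3,p=5: even sum, c = 19+15 = 34
m=3,p=6: odd sum, c = 34-6 = 28
m=4,p=2: even sum, c = 28+8 = 36
m=4,p=3: odd sum, c = 36-3 = 33
m=4,p=4: even sum, c = 33+16 = 49
m=4,p=5: odd sum, c = 49-5 = 44
m=4,p=6: even sum, c = 44+24 = 68
m=5,p=2: odd sum, c = 68-2 = 66
m=5,p=3: even sum, c = 66+15 = 81
m=5,p=4: odd sum, c = 81-4 = 77
m=5,p=5: even sum, c = 77+25 = 102
m=5,p=6: odd sum, c = 102-6 = 96
m=6,p=2: even sum, c = 96+12 = 108
m=6,p=3: odd sum, c = 108-3 = 105
m=6,p=4: even sum, c = 105+24 = 129
m=6,p=5: odd sum, c = 129-5 = 124
m=6,p=6: even sum, c = 124+36 = 160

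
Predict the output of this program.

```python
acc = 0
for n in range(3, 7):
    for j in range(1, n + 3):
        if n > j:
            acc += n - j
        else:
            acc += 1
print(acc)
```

n=3,j=1: 3>1, acc = 0+2 = 2
n=3,j=2: 3>2, acc = 2+1 = 3
n=3,j=3: not 3>3, acc = 3+1 = 4
n=3,j=4: not 3>4, acc = 4+1 = 5
n=3,j=5: not 3>5, acc = 5+1 = 6
n=4,j=1: 4>1, acc = 6+3 = 9
n=4,j=2: 4>2, acc = 9+2 = 11
n=4,j=3: 4>3, acc = 11+1 = 12
n=4,j=4: not 4>4, acc = 12+1 = 13
n=4,j=5: not 4>5, acc = 13+1 = 14
n=4,j=6: not 4>6, acc = 14+1 = 15
n=5,j=1: 5>1, acc = 15+4 = 19
n=5,j=2: 5>2, acc = 19+3 = 22
n=5,j=3: 5>3, acc = 22+2 = 24
n=5,j=4: 5>4, acc = 24+1 = 25
n=5,j=5: not 5>5, acc = 25+1 = 26
n=5,j=6: not 5>6, acc = 26+1 = 27
n=5,j=7: not 5>7, acc = 27+1 = 28
n=6,j=1: 6>1, acc = 28+5 = 33
n=6,j=2: 6>2, acc = 33+4 = 37
n=6,j=3: 6>3, acc = 37+3 = 40
n=6,j=4: 6>4, acc = 40+2 = 42
n=6,j=5: 6>5, acc = 42+1 = 43
n=6,j=6: not 6>6, acc = 43+1 = 44
n=6,j=7: not 6>7, acc = 44+1 = 45
n=6,j=8: not 6>8, acc = 45+1 = 46

46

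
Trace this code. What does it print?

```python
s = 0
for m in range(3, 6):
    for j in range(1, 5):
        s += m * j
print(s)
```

m=3,j=1: s = 0+3 = 3
m=3,j=2: s = 3+6 = 9
m=3,j=3: s = 9+9 = 18
m=3,j=4: s = 18+12 = 30
m=4,j=1: s = 30+4 = 34
m=4,j=2: s = 34+8 = 42
m=4,j=3: s = 42+12 = 54
m=4,j=4: s = 54+16 = 70
m=5,j=1: s = 70+5 = 75
m=5,j=2: s = 75+10 = 85
m=5,j=3: s = 85+15 = 100
m=5,j=4: s = 100+20 = 120

120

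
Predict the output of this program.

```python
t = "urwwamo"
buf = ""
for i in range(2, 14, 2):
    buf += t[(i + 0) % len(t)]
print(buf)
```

i=2: add t[2]='w' → 'w'
i=4: add t[4]='a' → 'wa'
i=6: add t[6]='o' → 'wao'
i=8: add t[1]='r' → 'waor'
i=10: add t[3]='w' → 'waorw'
i=12: add t[5]='m' → 'waorwm'

waorwm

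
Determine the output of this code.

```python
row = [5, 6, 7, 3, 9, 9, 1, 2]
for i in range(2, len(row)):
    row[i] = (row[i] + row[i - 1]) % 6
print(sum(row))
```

i=2: row[2] = (7+6)%6 = 1 → [5, 6, 1, 3, 9, 9, 1, 2]
i=3: row[3] = (3+1)%6 = 4 → [5, 6, 1, 4, 9, 9, 1, 2]
i=4: row[4] = (9+4)%6 = 1 → [5, 6, 1, 4, 1, 9, 1, 2]
i=5: row[5] = (9+1)%6 = 4 → [5, 6, 1, 4, 1, 4, 1, 2]
i=6: row[6] = (1+4)%6 = 5 → [5, 6, 1, 4, 1, 4, 5, 2]
i=7: row[7] = (2+5)%6 = 1 → [5, 6, 1, 4, 1, 4, 5, 1]
sum = 27

27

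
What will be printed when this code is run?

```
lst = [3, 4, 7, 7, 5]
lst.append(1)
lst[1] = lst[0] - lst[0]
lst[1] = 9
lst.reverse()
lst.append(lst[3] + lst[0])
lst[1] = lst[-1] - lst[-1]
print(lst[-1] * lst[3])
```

56

append 1 → [3, 4, 7, 7, 5, 1]
lst[1] = lst[0]-lst[0] = 3-3 = 0 → [3, 0, 7, 7, 5, 1]
lst[1] = 9 → [3, 9, 7, 7, 5, 1]
reverse → [1, 5, 7, 7, 9, 3]
append lst[3]+lst[0] = 7+1 = 8 → [1, 5, 7, 7, 9, 3, 8]
lst[1] = lst[-1]-lst[-1] = 8-8 = 0 → [1, 0, 7, 7, 9, 3, 8]
lst[-1]*lst[3] = 8*7 = 56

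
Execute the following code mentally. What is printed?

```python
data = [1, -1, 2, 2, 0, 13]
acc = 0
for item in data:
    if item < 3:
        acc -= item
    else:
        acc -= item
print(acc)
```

item=1: <3, acc = 0-1 = -1
item=-1: <3, acc = (-1)-(-1) = 0
item=2: <3, acc = 0-2 = -2
item=2: <3, acc = (-2)-2 = -4
item=0: <3, acc = (-4)-0 = -4
item=13: not <3, acc = (-4)-13 = -17

-17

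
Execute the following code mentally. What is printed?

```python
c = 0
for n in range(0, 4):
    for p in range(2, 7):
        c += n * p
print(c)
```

n=0,p=2: c = 0+0 = 0
n=0,p=3: c = 0+0 = 0
n=0,p=4: c = 0+0 = 0
n=0,p=5: c = 0+0 = 0
n=0,p=6: c = 0+0 = 0
n=1,p=2: c = 0+2 = 2
n=1,p=3: c = 2+3 = 5
n=1,p=4: c = 5+4 = 9
n=1,p=5: c = 9+5 = 14
n=1,p=6: c = 14+6 = 20
n=2,p=2: c = 20+4 = 24
n=2,p=3: c = 24+6 = 30
n=2,p=4: c = 30+8 = 38
n=2,p=5: c = 38+10 = 48
n=2,p=6: c = 48+12 = 60
n=3,p=2: c = 60+6 = 66
n=3,p=3: c = 66+9 = 75
n=3,p=4: c = 75+12 = 87
n=3,p=5: c = 87+15 = 102
n=3,p=6: c = 102+18 = 120

120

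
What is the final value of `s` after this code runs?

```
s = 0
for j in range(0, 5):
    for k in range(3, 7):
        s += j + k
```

j=0,k=3: s = 0+3 = 3
j=0,k=4: s = 3+4 = 7
j=0,k=5: s = 7+5 = 12
j=0,k=6: s = 12+6 = 18
j=1,k=3: s = 18+4 = 22
j=1,k=4: s = 22+5 = 27
j=1,k=5: s = 27+6 = 33
j=1,k=6: s = 33+7 = 40
j=2,k=3: s = 40+5 = 45
j=2,k=4: s = 45+6 = 51
j=2,k=5: s = 51+7 = 58
j=2,k=6: s = 58+8 = 66
j=3,k=3: s = 66+6 = 72
j=3,k=4: s = 72+7 = 79
j=3,k=5: s = 79+8 = 87
j=3,k=6: s = 87+9 = 96
j=4,k=3: s = 96+7 = 103
j=4,k=4: s = 103+8 = 111
j=4,k=5: s = 111+9 = 120
j=4,k=6: s = 120+10 = 130

130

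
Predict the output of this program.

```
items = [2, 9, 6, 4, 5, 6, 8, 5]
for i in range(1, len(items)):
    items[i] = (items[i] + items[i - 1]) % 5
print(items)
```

[2, 1, 2, 1, 1, 2, 0, 0]

i=1: items[1] = (9+2)%5 = 1 → [2, 1, 6, 4, 5, 6, 8, 5]
i=2: items[2] = (6+1)%5 = 2 → [2, 1, 2, 4, 5, 6, 8, 5]
i=3: items[3] = (4+2)%5 = 1 → [2, 1, 2, 1, 5, 6, 8, 5]
i=4: items[4] = (5+1)%5 = 1 → [2, 1, 2, 1, 1, 6, 8, 5]
i=5: items[5] = (6+1)%5 = 2 → [2, 1, 2, 1, 1, 2, 8, 5]
i=6: items[6] = (8+2)%5 = 0 → [2, 1, 2, 1, 1, 2, 0, 5]
i=7: items[7] = (5+0)%5 = 0 → [2, 1, 2, 1, 1, 2, 0, 0]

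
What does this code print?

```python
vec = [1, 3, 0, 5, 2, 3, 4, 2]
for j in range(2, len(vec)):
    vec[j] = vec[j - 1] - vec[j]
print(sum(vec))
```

j=2: vec[2] = 3-0 = 3 → [1, 3, 3, 5, 2, 3, 4, 2]
j=3: vec[3] = 3-5 = -2 → [1, 3, 3, -2, 2, 3, 4, 2]
j=4: vec[4] = (-2)-2 = -4 → [1, 3, 3, -2, -4, 3, 4, 2]
j=5: vec[5] = (-4)-3 = -7 → [1, 3, 3, -2, -4, -7, 4, 2]
j=6: vec[6] = (-7)-4 = -11 → [1, 3, 3, -2, -4, -7, -11, 2]
j=7: vec[7] = (-11)-2 = -13 → [1, 3, 3, -2, -4, -7, -11, -13]
sum = -30

-30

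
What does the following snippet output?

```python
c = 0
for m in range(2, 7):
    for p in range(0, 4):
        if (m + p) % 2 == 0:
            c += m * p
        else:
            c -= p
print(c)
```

m=2,p=0: even sum, c = 0+0 = 0
m=2,p=1: odd sum, c = 0-1 = -1
m=2,p=2: even sum, c = (-1)+4 = 3
m=2,p=3: odd sum, c = 3-3 = 0
m=3,p=0: odd sum, c = 0-0 = 0
m=3,p=1: even sum, c = 0+3 = 3
m=3,p=2: odd sum, c = 3-2 = 1
m=3,p=3: even sum, c = 1+9 = 10
m=4,p=0: even sum, c = 10+0 = 10
m=4,p=1: odd sum, c = 10-1 = 9
m=4,p=2: even sum, c = 9+8 = 17
m=4,p=3: odd sum, c = 17-3 = 14
m=5,p=0: odd sum, c = 14-0 = 14
m=5,p=1: even sum, c = 14+5 = 19
m=5,p=2: odd sum, c = 19-2 = 17
m=5,p=3: even sum, c = 17+15 = 32
m=6,p=0: even sum, c = 32+0 = 32
m=6,p=1: odd sum, c = 32-1 = 31
m=6,p=2: even sum, c = 31+12 = 43
m=6,p=3: odd sum, c = 43-3 = 40

40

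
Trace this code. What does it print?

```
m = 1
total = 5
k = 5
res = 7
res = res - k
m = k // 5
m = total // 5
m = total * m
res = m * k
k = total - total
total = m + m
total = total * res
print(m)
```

5

res = 7-5 = 2
m = 5//5 = 1
m = 5//5 = 1
m = 5*1 = 5
res = 5*5 = 25
k = 5-5 = 0
total = 5+5 = 10
total = 10*25 = 250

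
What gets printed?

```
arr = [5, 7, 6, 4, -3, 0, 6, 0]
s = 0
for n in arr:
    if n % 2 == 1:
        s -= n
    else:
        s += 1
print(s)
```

-4

n=5: odd, s = 0-5 = -5
n=7: odd, s = (-5)-7 = -12
n=6: not odd, s = (-12)+1 = -11
n=4: not odd, s = (-11)+1 = -10
n=-3: odd, s = (-10)-(-3) = -7
n=0: not odd, s = (-7)+1 = -6
n=6: not odd, s = (-6)+1 = -5
n=0: not odd, s = (-5)+1 = -4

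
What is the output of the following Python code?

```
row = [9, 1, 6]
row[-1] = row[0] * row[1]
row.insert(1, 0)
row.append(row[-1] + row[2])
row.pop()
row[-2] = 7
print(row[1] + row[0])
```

9

row[-1] = row[0]*row[1] = 9*1 = 9 → [9, 1, 9]
insert 0 at 1 → [9, 0, 1, 9]
append row[-1]+row[2] = 9+1 = 10 → [9, 0, 1, 9, 10]
pop() removes 10 → [9, 0, 1, 9]
row[-2] = 7 → [9, 0, 7, 9]
row[1]+row[0] = 0+9 = 9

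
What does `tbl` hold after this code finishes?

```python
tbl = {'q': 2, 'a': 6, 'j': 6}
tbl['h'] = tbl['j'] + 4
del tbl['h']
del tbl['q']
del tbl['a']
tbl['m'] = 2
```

{'j': 6, 'm': 2}

tbl['h'] = tbl['j']+4 = 10 → {'q': 2, 'a': 6, 'j': 6, 'h': 10}
del 'h' → {'q': 2, 'a': 6, 'j': 6}
del 'q' → {'a': 6, 'j': 6}
del 'a' → {'j': 6}
tbl['m'] = 2 → {'j': 6, 'm': 2}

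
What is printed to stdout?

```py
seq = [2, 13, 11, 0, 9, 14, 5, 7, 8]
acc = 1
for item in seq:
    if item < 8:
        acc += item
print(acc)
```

item=2: <8, acc = 1+2 = 3
item=13: not <8
item=11: not <8
item=0: <8, acc = 3+0 = 3
item=9: not <8
item=14: not <8
item=5: <8, acc = 3+5 = 8
item=7: <8, acc = 8+7 = 15
item=8: not <8

15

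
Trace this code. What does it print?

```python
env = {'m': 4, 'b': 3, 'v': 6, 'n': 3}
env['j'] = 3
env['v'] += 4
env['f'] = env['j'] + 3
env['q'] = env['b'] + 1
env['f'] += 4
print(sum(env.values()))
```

37

env['j'] = 3 → {'m': 4, 'b': 3, 'v': 6, 'n': 3, 'j': 3}
env['v'] = 6+4 = 10 → {'m': 4, 'b': 3, 'v': 10, 'n': 3, 'j': 3}
env['f'] = env['j']+3 = 6 → {'m': 4, 'b': 3, 'v': 10, 'n': 3, 'j': 3, 'f': 6}
env['q'] = env['b']+1 = 4 → {'m': 4, 'b': 3, 'v': 10, 'n': 3, 'j': 3, 'f': 6, 'q': 4}
env['f'] = 6+4 = 10 → {'m': 4, 'b': 3, 'v': 10, 'n': 3, 'j': 3, 'f': 10, 'q': 4}
sum of values = 37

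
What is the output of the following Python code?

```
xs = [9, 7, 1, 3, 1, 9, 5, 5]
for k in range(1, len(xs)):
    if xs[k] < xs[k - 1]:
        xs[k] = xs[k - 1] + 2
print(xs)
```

[9, 11, 13, 15, 17, 19, 21, 23]

k=1: 7<9, xs[1] = 9+2 = 11 → [9, 11, 1, 3, 1, 9, 5, 5]
k=2: 1<11, xs[2] = 11+2 = 13 → [9, 11, 13, 3, 1, 9, 5, 5]
k=3: 3<13, xs[3] = 13+2 = 15 → [9, 11, 13, 15, 1, 9, 5, 5]
k=4: 1<15, xs[4] = 15+2 = 17 → [9, 11, 13, 15, 17, 9, 5, 5]
k=5: 9<17, xs[5] = 17+2 = 19 → [9, 11, 13, 15, 17, 19, 5, 5]
k=6: 5<19, xs[6] = 19+2 = 21 → [9, 11, 13, 15, 17, 19, 21, 5]
k=7: 5<21, xs[7] = 21+2 = 23 → [9, 11, 13, 15, 17, 19, 21, 23]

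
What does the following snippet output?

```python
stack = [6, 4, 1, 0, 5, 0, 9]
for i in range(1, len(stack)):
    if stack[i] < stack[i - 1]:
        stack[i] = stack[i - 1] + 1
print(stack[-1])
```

i=1: 4<6, stack[1] = 6+1 = 7 → [6, 7, 1, 0, 5, 0, 9]
i=2: 1<7, stack[2] = 7+1 = 8 → [6, 7, 8, 0, 5, 0, 9]
i=3: 0<8, stack[3] = 8+1 = 9 → [6, 7, 8, 9, 5, 0, 9]
i=4: 5<9, stack[4] = 9+1 = 10 → [6, 7, 8, 9, 10, 0, 9]
i=5: 0<10, stack[5] = 10+1 = 11 → [6, 7, 8, 9, 10, 11, 9]
i=6: 9<11, stack[6] = 11+1 = 12 → [6, 7, 8, 9, 10, 11, 12]

12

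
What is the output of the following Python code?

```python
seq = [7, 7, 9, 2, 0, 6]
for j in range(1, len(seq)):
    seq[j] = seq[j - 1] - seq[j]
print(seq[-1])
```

-17

j=1: seq[1] = 7-7 = 0 → [7, 0, 9, 2, 0, 6]
j=2: seq[2] = 0-9 = -9 → [7, 0, -9, 2, 0, 6]
j=3: seq[3] = (-9)-2 = -11 → [7, 0, -9, -11, 0, 6]
j=4: seq[4] = (-11)-0 = -11 → [7, 0, -9, -11, -11, 6]
j=5: seq[5] = (-11)-6 = -17 → [7, 0, -9, -11, -11, -17]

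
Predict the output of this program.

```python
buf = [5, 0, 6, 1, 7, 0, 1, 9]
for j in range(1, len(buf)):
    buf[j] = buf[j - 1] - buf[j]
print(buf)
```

j=1: buf[1] = 5-0 = 5 → [5, 5, 6, 1, 7, 0, 1, 9]
j=2: buf[2] = 5-6 = -1 → [5, 5, -1, 1, 7, 0, 1, 9]
j=3: buf[3] = (-1)-1 = -2 → [5, 5, -1, -2, 7, 0, 1, 9]
j=4: buf[4] = (-2)-7 = -9 → [5, 5, -1, -2, -9, 0, 1, 9]
j=5: buf[5] = (-9)-0 = -9 → [5, 5, -1, -2, -9, -9, 1, 9]
j=6: buf[6] = (-9)-1 = -10 → [5, 5, -1, -2, -9, -9, -10, 9]
j=7: buf[7] = (-10)-9 = -19 → [5, 5, -1, -2, -9, -9, -10, -19]

[5, 5, -1, -2, -9, -9, -10, -19]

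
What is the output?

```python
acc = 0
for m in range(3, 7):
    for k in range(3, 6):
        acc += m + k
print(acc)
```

102

m=3,k=3: acc = 0+6 = 6
m=3,k=4: acc = 6+7 = 13
m=3,k=5: acc = 13+8 = 21
m=4,k=3: acc = 21+7 = 28
m=4,k=4: acc = 28+8 = 36
m=4,k=5: acc = 36+9 = 45
m=5,k=3: acc = 45+8 = 53
m=5,k=4: acc = 53+9 = 62
m=5,k=5: acc = 62+10 = 72
m=6,k=3: acc = 72+9 = 81
m=6,k=4: acc = 81+10 = 91
m=6,k=5: acc = 91+11 = 102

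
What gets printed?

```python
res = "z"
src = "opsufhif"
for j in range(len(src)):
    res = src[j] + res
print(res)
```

fihfuspoz

j=0: prepend 'o' → 'oz'
j=1: prepend 'p' → 'poz'
j=2: prepend 's' → 'spoz'
j=3: prepend 'u' → 'uspoz'
j=4: prepend 'f' → 'fuspoz'
j=5: prepend 'h' → 'hfuspoz'
j=6: prepend 'i' → 'ihfuspoz'
j=7: prepend 'f' → 'fihfuspoz'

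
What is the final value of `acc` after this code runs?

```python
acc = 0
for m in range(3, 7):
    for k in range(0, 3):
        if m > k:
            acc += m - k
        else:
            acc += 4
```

m=3,k=0: 3>0, acc = 0+3 = 3
m=3,k=1: 3>1, acc = 3+2 = 5
m=3,k=2: 3>2, acc = 5+1 = 6
m=4,k=0: 4>0, acc = 6+4 = 10
m=4,k=1: 4>1, acc = 10+3 = 13
m=4,k=2: 4>2, acc = 13+2 = 15
m=5,k=0: 5>0, acc = 15+5 = 20
m=5,k=1: 5>1, acc = 20+4 = 24
m=5,k=2: 5>2, acc = 24+3 = 27
m=6,k=0: 6>0, acc = 27+6 = 33
m=6,k=1: 6>1, acc = 33+5 = 38
m=6,k=2: 6>2, acc = 38+4 = 42

42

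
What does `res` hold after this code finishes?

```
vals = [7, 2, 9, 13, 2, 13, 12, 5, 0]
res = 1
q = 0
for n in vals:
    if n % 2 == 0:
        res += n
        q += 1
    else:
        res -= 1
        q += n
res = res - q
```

n=7: not even, res = 1-1 = 0; q=7
n=2: even, res = 0+2 = 2; q=8
n=9: not even, res = 2-1 = 1; q=17
n=13: not even, res = 1-1 = 0; q=30
n=2: even, res = 0+2 = 2; q=31
n=13: not even, res = 2-1 = 1; q=44
n=12: even, res = 1+12 = 13; q=45
n=5: not even, res = 13-1 = 12; q=50
n=0: even, res = 12+0 = 12; q=51
res-q = 12-51 = -39

-39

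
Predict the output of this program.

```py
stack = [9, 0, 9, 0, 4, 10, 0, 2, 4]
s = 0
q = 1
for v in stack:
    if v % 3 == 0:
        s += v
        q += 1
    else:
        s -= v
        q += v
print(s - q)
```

v=9: %3==0, s = 0+9 = 9; q=2
v=0: %3==0, s = 9+0 = 9; q=3
v=9: %3==0, s = 9+9 = 18; q=4
v=0: %3==0, s = 18+0 = 18; q=5
v=4: not %3==0, s = 18-4 = 14; q=9
v=10: not %3==0, s = 14-10 = 4; q=19
v=0: %3==0, s = 4+0 = 4; q=20
v=2: not %3==0, s = 4-2 = 2; q=22
v=4: not %3==0, s = 2-4 = -2; q=26
s-q = (-2)-26 = -28

-28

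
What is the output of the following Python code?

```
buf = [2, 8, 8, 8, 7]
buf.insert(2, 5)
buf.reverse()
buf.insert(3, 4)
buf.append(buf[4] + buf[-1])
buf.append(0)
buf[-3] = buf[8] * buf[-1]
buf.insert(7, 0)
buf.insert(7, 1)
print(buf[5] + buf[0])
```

insert 5 at 2 → [2, 8, 5, 8, 8, 7]
reverse → [7, 8, 8, 5, 8, 2]
insert 4 at 3 → [7, 8, 8, 4, 5, 8, 2]
append buf[4]+buf[-1] = 5+2 = 7 → [7, 8, 8, 4, 5, 8, 2, 7]
append 0 → [7, 8, 8, 4, 5, 8, 2, 7, 0]
buf[-3] = buf[8]*buf[-1] = 0*0 = 0 → [7, 8, 8, 4, 5, 8, 0, 7, 0]
insert 0 at 7 → [7, 8, 8, 4, 5, 8, 0, 0, 7, 0]
insert 1 at 7 → [7, 8, 8, 4, 5, 8, 0, 1, 0, 7, 0]
buf[5]+buf[0] = 8+7 = 15

15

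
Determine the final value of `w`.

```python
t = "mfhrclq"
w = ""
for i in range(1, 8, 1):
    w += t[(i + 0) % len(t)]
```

i=1: add t[1]='f' → 'f'
i=2: add t[2]='h' → 'fh'
i=3: add t[3]='r' → 'fhr'
i=4: add t[4]='c' → 'fhrc'
i=5: add t[5]='l' → 'fhrcl'
i=6: add t[6]='q' → 'fhrclq'
i=7: add t[0]='m' → 'fhrclqm'

'fhrclqm'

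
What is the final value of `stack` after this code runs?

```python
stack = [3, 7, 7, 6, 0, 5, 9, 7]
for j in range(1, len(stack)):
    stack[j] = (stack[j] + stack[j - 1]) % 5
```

[3, 0, 2, 3, 3, 3, 2, 4]

j=1: stack[1] = (7+3)%5 = 0 → [3, 0, 7, 6, 0, 5, 9, 7]
j=2: stack[2] = (7+0)%5 = 2 → [3, 0, 2, 6, 0, 5, 9, 7]
j=3: stack[3] = (6+2)%5 = 3 → [3, 0, 2, 3, 0, 5, 9, 7]
j=4: stack[4] = (0+3)%5 = 3 → [3, 0, 2, 3, 3, 5, 9, 7]
j=5: stack[5] = (5+3)%5 = 3 → [3, 0, 2, 3, 3, 3, 9, 7]
j=6: stack[6] = (9+3)%5 = 2 → [3, 0, 2, 3, 3, 3, 2, 7]
j=7: stack[7] = (7+2)%5 = 4 → [3, 0, 2, 3, 3, 3, 2, 4]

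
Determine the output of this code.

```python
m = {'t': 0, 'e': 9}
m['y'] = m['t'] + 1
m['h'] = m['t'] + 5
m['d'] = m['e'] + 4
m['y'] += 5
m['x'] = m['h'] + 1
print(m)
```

m['y'] = m['t']+1 = 1 → {'t': 0, 'e': 9, 'y': 1}
m['h'] = m['t']+5 = 5 → {'t': 0, 'e': 9, 'y': 1, 'h': 5}
m['d'] = m['e']+4 = 13 → {'t': 0, 'e': 9, 'y': 1, 'h': 5, 'd': 13}
m['y'] = 1+5 = 6 → {'t': 0, 'e': 9, 'y': 6, 'h': 5, 'd': 13}
m['x'] = m['h']+1 = 6 → {'t': 0, 'e': 9, 'y': 6, 'h': 5, 'd': 13, 'x': 6}

{'t': 0, 'e': 9, 'y': 6, 'h': 5, 'd': 13, 'x': 6}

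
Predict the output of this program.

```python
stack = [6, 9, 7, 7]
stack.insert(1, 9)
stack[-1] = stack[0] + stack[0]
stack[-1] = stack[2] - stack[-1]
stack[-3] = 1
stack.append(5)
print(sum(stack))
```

25

insert 9 at 1 → [6, 9, 9, 7, 7]
stack[-1] = stack[0]+stack[0] = 6+6 = 12 → [6, 9, 9, 7, 12]
stack[-1] = stack[2]-stack[-1] = 9-12 = -3 → [6, 9, 9, 7, -3]
stack[-3] = 1 → [6, 9, 1, 7, -3]
append 5 → [6, 9, 1, 7, -3, 5]
sum = 25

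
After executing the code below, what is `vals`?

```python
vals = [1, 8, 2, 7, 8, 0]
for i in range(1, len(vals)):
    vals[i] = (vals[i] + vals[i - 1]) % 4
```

[1, 1, 3, 2, 2, 2]

i=1: vals[1] = (8+1)%4 = 1 → [1, 1, 2, 7, 8, 0]
i=2: vals[2] = (2+1)%4 = 3 → [1, 1, 3, 7, 8, 0]
i=3: vals[3] = (7+3)%4 = 2 → [1, 1, 3, 2, 8, 0]
i=4: vals[4] = (8+2)%4 = 2 → [1, 1, 3, 2, 2, 0]
i=5: vals[5] = (0+2)%4 = 2 → [1, 1, 3, 2, 2, 2]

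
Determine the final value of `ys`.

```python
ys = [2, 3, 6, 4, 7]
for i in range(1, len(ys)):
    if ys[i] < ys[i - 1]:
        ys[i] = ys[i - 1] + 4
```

[2, 3, 6, 10, 14]

i=1: 3>=2, unchanged → [2, 3, 6, 4, 7]
i=2: 6>=3, unchanged → [2, 3, 6, 4, 7]
i=3: 4<6, ys[3] = 6+4 = 10 → [2, 3, 6, 10, 7]
i=4: 7<10, ys[4] = 10+4 = 14 → [2, 3, 6, 10, 14]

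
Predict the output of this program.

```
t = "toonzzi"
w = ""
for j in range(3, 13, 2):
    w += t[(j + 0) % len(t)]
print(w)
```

nztoz

j=3: add t[3]='n' → 'n'
j=5: add t[5]='z' → 'nz'
j=7: add t[0]='t' → 'nzt'
j=9: add t[2]='o' → 'nzto'
j=11: add t[4]='z' → 'nztoz'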